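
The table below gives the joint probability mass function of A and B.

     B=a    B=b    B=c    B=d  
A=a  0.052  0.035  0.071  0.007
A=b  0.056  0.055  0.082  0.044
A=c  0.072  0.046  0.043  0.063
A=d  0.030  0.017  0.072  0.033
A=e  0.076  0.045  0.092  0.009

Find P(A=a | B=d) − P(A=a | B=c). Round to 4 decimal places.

-0.1524

P(B=d) = 0.007 + 0.044 + 0.063 + 0.033 + 0.009 = 0.156; P(A=a | B=d) = 0.007/0.156 = 0.04487.
P(B=c) = 0.071 + 0.082 + 0.043 + 0.072 + 0.092 = 0.360; P(A=a | B=c) = 0.071/0.360 = 0.19722.
Difference = -0.1524.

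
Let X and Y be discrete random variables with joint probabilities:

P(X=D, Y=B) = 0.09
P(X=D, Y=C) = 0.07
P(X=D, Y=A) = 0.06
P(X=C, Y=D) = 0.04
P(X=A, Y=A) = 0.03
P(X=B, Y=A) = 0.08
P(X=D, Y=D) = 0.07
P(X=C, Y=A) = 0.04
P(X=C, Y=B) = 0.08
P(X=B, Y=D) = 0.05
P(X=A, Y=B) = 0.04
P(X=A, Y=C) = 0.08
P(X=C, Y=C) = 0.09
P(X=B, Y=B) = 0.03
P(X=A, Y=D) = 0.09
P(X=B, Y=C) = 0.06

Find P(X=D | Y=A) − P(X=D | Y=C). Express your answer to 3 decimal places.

P(Y=A) = 0.03 + 0.08 + 0.04 + 0.06 = 0.21; P(X=D | Y=A) = 0.06/0.21 = 0.2857.
P(Y=C) = 0.08 + 0.06 + 0.09 + 0.07 = 0.30; P(X=D | Y=C) = 0.07/0.30 = 0.2333.
Difference = 0.052.

0.052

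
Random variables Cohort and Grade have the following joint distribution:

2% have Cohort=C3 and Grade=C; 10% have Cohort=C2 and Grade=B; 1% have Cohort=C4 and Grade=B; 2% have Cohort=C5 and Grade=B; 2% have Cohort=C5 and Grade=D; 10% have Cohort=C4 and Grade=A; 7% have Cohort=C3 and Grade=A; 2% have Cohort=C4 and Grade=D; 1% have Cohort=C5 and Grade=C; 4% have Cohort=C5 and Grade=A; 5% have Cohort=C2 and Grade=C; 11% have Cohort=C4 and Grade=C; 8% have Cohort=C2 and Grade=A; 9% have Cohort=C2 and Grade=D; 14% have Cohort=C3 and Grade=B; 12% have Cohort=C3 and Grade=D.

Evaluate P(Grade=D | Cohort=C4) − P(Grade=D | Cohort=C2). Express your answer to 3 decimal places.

-0.198

P(Cohort=C4) = 0.10 + 0.01 + 0.11 + 0.02 = 0.24; P(Grade=D | Cohort=C4) = 0.02/0.24 = 0.0833.
P(Cohort=C2) = 0.08 + 0.10 + 0.05 + 0.09 = 0.32; P(Grade=D | Cohort=C2) = 0.09/0.32 = 0.2813.
Difference = -0.198.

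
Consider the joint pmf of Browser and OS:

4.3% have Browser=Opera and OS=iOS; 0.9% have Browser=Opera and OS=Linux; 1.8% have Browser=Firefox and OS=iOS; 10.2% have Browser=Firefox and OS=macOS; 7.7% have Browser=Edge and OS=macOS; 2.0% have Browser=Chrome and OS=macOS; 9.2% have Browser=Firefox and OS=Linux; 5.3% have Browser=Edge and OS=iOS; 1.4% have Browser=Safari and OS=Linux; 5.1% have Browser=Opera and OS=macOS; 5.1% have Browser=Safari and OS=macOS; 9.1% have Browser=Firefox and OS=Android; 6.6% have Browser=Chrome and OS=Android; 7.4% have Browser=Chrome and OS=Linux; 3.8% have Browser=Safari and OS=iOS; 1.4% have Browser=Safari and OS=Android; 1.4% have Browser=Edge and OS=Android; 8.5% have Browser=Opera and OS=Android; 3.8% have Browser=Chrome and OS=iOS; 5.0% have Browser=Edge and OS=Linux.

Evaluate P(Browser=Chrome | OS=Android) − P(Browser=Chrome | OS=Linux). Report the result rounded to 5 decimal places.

P(OS=Android) = 0.066 + 0.091 + 0.014 + 0.014 + 0.085 = 0.270; P(Browser=Chrome | OS=Android) = 0.066/0.270 = 0.244444.
P(OS=Linux) = 0.074 + 0.092 + 0.014 + 0.050 + 0.009 = 0.239; P(Browser=Chrome | OS=Linux) = 0.074/0.239 = 0.309623.
Difference = -0.06518.

-0.06518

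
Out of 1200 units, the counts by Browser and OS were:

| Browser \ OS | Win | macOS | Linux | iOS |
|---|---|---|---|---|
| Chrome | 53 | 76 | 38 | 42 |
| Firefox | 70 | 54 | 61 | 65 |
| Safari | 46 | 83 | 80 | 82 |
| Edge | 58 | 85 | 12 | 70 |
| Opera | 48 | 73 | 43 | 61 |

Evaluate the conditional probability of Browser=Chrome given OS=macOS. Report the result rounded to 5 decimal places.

Total with OS=macOS: 76 + 54 + 83 + 85 + 73 = 371.
P(Browser=Chrome | OS=macOS) = 76/371 = 0.20485.

0.20485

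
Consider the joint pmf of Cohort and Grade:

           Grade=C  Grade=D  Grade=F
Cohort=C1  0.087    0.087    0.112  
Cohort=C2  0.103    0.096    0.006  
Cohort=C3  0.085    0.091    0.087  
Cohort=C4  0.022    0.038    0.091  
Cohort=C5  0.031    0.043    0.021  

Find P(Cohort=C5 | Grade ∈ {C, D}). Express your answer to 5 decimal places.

P(Grade=C) = 0.087 + 0.103 + 0.085 + 0.022 + 0.031 = 0.328.
P(Grade=D) = 0.087 + 0.096 + 0.091 + 0.038 + 0.043 = 0.355.
P(Grade ∈ {C, D}) = 0.328 + 0.355 = 0.683; P(Cohort=C5, Grade ∈ {C, D}) = 0.031 + 0.043 = 0.074.
P(Cohort=C5 | Grade ∈ {C, D}) = 0.074/0.683 = 0.10835.

0.10835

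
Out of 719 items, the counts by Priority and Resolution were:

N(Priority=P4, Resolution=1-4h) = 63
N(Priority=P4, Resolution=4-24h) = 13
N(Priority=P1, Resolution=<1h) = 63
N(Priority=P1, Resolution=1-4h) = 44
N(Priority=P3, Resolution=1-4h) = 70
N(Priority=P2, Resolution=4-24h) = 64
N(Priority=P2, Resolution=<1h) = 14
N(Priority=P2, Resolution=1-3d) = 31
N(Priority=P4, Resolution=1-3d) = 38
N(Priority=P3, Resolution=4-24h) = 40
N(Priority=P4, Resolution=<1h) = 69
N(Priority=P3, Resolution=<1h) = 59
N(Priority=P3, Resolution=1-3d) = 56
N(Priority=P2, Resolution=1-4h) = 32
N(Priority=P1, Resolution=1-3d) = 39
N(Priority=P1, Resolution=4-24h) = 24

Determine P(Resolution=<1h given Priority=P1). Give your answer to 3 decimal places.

0.371

Total with Priority=P1: 63 + 44 + 24 + 39 = 170.
P(Resolution=<1h | Priority=P1) = 63/170 = 0.371.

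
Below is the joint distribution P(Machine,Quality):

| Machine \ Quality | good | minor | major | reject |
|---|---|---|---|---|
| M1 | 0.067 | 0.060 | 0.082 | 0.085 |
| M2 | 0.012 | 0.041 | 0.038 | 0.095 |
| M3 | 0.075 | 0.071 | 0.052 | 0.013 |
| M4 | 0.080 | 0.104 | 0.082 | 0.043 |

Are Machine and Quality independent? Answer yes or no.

no

P(Machine=M2) = 0.186 and P(Quality=reject) = 0.236, so their product is 0.04390, but P(Machine=M2, Quality=reject) = 0.095. Since these differ, Machine and Quality are not independent.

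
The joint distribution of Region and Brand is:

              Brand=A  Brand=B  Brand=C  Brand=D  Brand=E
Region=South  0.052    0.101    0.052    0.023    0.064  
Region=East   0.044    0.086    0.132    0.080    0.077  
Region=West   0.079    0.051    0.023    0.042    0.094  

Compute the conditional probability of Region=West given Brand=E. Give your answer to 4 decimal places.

0.4000

P(Brand=E) = 0.064 + 0.077 + 0.094 = 0.235.
P(Region=West | Brand=E) = 0.094/0.235 = 0.4000.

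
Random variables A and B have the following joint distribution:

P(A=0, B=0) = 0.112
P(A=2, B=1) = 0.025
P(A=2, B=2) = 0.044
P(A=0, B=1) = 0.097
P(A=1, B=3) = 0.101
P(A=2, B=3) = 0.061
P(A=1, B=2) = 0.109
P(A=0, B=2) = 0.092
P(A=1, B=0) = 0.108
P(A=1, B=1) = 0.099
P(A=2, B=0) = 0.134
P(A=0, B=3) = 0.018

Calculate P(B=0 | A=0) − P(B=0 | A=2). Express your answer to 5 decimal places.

P(A=0) = 0.112 + 0.097 + 0.092 + 0.018 = 0.319; P(B=0 | A=0) = 0.112/0.319 = 0.351097.
P(A=2) = 0.134 + 0.025 + 0.044 + 0.061 = 0.264; P(B=0 | A=2) = 0.134/0.264 = 0.507576.
Difference = -0.15648.

-0.15648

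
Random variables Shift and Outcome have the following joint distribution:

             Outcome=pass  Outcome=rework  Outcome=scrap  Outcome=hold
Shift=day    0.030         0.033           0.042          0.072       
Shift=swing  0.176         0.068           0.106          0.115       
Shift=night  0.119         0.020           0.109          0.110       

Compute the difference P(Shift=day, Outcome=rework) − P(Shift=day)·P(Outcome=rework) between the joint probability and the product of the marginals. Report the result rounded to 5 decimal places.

0.01158

P(Shift=day) = 0.030 + 0.033 + 0.042 + 0.072 = 0.177.
P(Outcome=rework) = 0.033 + 0.068 + 0.020 = 0.121.
P(Shift=day, Outcome=rework) − P(Shift=day)P(Outcome=rework) = 0.033 − 0.177×0.121 = 0.01158.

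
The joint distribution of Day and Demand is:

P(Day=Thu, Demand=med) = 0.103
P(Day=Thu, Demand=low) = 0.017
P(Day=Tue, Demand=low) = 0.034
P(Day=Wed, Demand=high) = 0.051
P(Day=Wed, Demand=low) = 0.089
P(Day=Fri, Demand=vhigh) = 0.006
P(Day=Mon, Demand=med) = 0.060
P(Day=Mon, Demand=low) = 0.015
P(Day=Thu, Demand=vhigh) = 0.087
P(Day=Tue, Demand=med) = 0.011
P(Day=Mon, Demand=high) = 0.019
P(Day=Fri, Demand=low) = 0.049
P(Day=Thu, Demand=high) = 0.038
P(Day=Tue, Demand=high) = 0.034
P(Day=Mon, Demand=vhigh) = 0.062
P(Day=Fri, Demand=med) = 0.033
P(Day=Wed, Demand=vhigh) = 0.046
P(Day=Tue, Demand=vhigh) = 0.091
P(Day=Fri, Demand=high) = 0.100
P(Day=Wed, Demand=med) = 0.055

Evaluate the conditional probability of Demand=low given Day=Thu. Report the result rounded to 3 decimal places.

0.069

P(Day=Thu) = 0.017 + 0.103 + 0.038 + 0.087 = 0.245.
P(Demand=low | Day=Thu) = 0.017/0.245 = 0.069.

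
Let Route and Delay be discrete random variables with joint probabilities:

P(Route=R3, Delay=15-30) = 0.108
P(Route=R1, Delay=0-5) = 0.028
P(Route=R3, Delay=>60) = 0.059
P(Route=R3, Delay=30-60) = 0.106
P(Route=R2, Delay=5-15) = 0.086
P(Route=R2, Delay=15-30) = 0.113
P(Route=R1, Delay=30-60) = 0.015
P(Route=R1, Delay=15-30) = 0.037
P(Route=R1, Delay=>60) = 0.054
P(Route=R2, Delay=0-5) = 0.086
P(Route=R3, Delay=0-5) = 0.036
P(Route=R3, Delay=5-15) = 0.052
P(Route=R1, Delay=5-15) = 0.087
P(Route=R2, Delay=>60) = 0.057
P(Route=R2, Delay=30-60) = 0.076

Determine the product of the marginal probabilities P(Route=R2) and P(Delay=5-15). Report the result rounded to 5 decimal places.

P(Route=R2) = 0.086 + 0.086 + 0.113 + 0.076 + 0.057 = 0.418.
P(Delay=5-15) = 0.087 + 0.086 + 0.052 = 0.225.
Product: 0.418 × 0.225 = 0.09405.

0.09405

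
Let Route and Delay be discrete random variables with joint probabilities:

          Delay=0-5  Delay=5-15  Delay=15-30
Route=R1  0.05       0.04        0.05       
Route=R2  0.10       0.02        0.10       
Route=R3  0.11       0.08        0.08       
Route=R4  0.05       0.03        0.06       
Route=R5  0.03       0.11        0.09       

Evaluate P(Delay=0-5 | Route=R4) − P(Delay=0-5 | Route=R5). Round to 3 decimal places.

P(Route=R4) = 0.05 + 0.03 + 0.06 = 0.14; P(Delay=0-5 | Route=R4) = 0.05/0.14 = 0.3571.
P(Route=R5) = 0.03 + 0.11 + 0.09 = 0.23; P(Delay=0-5 | Route=R5) = 0.03/0.23 = 0.1304.
Difference = 0.227.

0.227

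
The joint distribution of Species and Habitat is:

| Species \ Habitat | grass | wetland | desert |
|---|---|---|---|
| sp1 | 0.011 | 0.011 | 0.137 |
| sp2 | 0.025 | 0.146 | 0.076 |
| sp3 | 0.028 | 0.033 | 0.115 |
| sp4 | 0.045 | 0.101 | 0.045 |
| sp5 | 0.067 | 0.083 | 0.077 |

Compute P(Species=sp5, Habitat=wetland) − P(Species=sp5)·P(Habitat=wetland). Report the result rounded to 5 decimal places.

P(Species=sp5) = 0.067 + 0.083 + 0.077 = 0.227.
P(Habitat=wetland) = 0.011 + 0.146 + 0.033 + 0.101 + 0.083 = 0.374.
P(Species=sp5, Habitat=wetland) − P(Species=sp5)P(Habitat=wetland) = 0.083 − 0.227×0.374 = -0.00190.

-0.00190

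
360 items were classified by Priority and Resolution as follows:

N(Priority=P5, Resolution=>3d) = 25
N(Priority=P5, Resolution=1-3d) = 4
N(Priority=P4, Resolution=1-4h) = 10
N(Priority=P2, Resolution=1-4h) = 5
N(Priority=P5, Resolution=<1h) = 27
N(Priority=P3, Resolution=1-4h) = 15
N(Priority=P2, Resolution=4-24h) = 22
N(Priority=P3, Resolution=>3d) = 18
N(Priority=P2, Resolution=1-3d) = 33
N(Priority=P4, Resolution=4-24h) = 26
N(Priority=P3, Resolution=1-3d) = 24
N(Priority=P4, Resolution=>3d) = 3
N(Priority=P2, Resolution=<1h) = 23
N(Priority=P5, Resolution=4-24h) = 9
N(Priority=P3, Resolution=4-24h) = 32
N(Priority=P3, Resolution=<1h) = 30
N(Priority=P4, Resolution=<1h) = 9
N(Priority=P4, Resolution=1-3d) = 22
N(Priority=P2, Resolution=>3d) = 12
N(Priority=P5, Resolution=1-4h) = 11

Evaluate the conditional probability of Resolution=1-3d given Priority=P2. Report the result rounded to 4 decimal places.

Total with Priority=P2: 23 + 5 + 22 + 33 + 12 = 95.
P(Resolution=1-3d | Priority=P2) = 33/95 = 0.3474.

0.3474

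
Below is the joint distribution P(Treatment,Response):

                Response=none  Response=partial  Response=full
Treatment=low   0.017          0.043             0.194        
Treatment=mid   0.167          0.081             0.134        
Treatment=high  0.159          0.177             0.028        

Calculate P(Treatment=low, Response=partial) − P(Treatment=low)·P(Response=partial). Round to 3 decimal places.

P(Treatment=low) = 0.017 + 0.043 + 0.194 = 0.254.
P(Response=partial) = 0.043 + 0.081 + 0.177 = 0.301.
P(Treatment=low, Response=partial) − P(Treatment=low)P(Response=partial) = 0.043 − 0.254×0.301 = -0.033.

-0.033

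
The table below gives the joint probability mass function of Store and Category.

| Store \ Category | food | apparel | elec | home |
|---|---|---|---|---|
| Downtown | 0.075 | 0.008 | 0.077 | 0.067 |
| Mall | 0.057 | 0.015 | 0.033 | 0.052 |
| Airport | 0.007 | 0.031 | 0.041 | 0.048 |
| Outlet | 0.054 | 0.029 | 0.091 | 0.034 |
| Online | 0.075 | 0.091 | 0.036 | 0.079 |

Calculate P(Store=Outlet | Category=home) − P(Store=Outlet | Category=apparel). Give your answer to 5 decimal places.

-0.04524

P(Category=home) = 0.067 + 0.052 + 0.048 + 0.034 + 0.079 = 0.280; P(Store=Outlet | Category=home) = 0.034/0.280 = 0.121429.
P(Category=apparel) = 0.008 + 0.015 + 0.031 + 0.029 + 0.091 = 0.174; P(Store=Outlet | Category=apparel) = 0.029/0.174 = 0.166667.
Difference = -0.04524.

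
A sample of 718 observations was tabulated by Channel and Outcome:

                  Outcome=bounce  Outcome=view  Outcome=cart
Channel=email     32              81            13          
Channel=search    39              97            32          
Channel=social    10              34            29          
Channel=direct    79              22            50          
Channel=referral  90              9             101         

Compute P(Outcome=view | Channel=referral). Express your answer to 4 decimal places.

0.0450

Total with Channel=referral: 90 + 9 + 101 = 200.
P(Outcome=view | Channel=referral) = 9/200 = 0.0450.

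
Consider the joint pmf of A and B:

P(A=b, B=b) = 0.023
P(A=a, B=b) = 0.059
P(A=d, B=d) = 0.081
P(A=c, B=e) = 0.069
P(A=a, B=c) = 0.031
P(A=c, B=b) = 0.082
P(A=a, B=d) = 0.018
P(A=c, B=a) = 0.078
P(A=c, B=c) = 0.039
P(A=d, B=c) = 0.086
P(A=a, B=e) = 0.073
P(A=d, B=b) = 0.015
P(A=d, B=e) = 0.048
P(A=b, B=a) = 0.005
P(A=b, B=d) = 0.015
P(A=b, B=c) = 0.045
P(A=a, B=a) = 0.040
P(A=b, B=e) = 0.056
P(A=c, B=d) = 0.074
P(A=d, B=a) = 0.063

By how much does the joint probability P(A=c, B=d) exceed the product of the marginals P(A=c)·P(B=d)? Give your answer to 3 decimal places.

0.010

P(A=c) = 0.078 + 0.082 + 0.039 + 0.074 + 0.069 = 0.342.
P(B=d) = 0.018 + 0.015 + 0.074 + 0.081 = 0.188.
P(A=c, B=d) − P(A=c)P(B=d) = 0.074 − 0.342×0.188 = 0.010.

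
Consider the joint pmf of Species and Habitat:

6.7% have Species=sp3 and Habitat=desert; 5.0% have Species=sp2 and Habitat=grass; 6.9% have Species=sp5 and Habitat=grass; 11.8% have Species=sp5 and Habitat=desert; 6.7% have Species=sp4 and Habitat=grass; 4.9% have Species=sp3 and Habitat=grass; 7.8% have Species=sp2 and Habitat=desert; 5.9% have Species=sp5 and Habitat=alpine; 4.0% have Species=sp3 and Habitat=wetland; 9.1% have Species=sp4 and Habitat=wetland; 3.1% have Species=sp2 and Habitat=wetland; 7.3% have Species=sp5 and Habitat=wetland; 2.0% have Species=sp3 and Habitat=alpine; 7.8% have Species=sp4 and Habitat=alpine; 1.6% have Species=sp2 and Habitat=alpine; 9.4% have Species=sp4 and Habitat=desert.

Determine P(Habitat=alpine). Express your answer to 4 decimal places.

0.1730

P(Habitat=alpine) = 0.016 + 0.020 + 0.078 + 0.059 = 0.173.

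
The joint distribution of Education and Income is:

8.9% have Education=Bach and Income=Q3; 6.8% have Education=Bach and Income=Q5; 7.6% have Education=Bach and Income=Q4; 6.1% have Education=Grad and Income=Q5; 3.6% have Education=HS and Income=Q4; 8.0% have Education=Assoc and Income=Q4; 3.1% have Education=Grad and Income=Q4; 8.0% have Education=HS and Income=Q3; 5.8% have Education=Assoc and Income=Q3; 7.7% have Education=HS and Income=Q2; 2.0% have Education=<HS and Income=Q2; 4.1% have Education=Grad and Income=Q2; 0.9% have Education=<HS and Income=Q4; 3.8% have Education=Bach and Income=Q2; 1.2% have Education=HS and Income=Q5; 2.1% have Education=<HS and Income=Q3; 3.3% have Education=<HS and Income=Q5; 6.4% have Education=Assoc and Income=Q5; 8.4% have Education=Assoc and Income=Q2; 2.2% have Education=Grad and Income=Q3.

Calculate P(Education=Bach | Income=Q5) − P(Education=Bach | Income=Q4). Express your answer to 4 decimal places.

-0.0419

P(Income=Q5) = 0.033 + 0.012 + 0.064 + 0.068 + 0.061 = 0.238; P(Education=Bach | Income=Q5) = 0.068/0.238 = 0.28571.
P(Income=Q4) = 0.009 + 0.036 + 0.080 + 0.076 + 0.031 = 0.232; P(Education=Bach | Income=Q4) = 0.076/0.232 = 0.32759.
Difference = -0.0419.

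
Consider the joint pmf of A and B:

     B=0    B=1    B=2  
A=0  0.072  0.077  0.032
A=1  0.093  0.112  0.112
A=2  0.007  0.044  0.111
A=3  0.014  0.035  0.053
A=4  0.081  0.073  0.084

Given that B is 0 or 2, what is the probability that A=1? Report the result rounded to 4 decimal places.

P(B=0) = 0.072 + 0.093 + 0.007 + 0.014 + 0.081 = 0.267.
P(B=2) = 0.032 + 0.112 + 0.111 + 0.053 + 0.084 = 0.392.
P(B ∈ {0, 2}) = 0.267 + 0.392 = 0.659; P(A=1, B ∈ {0, 2}) = 0.093 + 0.112 = 0.205.
P(A=1 | B ∈ {0, 2}) = 0.205/0.659 = 0.3111.

0.3111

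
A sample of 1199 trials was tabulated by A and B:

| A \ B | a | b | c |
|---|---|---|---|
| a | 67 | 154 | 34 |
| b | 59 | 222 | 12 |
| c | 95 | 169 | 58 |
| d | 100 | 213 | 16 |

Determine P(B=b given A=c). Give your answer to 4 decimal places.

Total with A=c: 95 + 169 + 58 = 322.
P(B=b | A=c) = 169/322 = 0.5248.

0.5248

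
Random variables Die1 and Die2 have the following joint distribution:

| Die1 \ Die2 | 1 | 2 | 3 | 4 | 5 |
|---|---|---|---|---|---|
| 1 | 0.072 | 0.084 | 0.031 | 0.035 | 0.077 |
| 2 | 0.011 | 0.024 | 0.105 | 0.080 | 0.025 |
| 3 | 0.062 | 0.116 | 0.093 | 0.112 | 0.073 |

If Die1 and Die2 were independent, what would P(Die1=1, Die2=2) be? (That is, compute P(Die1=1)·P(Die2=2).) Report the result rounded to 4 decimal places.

0.0670

P(Die1=1) = 0.072 + 0.084 + 0.031 + 0.035 + 0.077 = 0.299.
P(Die2=2) = 0.084 + 0.024 + 0.116 = 0.224.
Product: 0.299 × 0.224 = 0.0670.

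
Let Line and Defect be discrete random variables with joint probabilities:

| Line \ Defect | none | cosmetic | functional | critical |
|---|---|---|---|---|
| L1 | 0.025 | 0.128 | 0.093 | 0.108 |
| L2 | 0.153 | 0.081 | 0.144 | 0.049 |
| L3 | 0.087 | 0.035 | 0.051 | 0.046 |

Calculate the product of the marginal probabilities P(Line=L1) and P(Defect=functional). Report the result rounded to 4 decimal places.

P(Line=L1) = 0.025 + 0.128 + 0.093 + 0.108 = 0.354.
P(Defect=functional) = 0.093 + 0.144 + 0.051 = 0.288.
Product: 0.354 × 0.288 = 0.1020.

0.1020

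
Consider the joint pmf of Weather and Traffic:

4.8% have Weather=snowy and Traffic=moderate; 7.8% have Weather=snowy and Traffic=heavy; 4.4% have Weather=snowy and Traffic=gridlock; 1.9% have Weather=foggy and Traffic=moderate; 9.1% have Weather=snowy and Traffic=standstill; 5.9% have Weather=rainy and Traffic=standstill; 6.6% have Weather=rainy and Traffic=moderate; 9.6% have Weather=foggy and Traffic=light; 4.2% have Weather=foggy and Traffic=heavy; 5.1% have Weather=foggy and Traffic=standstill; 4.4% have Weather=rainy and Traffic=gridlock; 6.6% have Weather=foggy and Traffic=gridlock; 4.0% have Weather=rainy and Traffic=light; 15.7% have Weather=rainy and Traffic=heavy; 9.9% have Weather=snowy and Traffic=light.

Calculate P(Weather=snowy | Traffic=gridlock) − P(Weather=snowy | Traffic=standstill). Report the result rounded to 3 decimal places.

-0.167

P(Traffic=gridlock) = 0.044 + 0.044 + 0.066 = 0.154; P(Weather=snowy | Traffic=gridlock) = 0.044/0.154 = 0.2857.
P(Traffic=standstill) = 0.059 + 0.091 + 0.051 = 0.201; P(Weather=snowy | Traffic=standstill) = 0.091/0.201 = 0.4527.
Difference = -0.167.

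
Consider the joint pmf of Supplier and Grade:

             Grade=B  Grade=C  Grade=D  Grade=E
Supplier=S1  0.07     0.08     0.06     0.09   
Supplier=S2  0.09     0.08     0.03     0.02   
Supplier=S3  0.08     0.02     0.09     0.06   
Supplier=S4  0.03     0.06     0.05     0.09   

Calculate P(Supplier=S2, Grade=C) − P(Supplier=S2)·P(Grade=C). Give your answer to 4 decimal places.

P(Supplier=S2) = 0.09 + 0.08 + 0.03 + 0.02 = 0.22.
P(Grade=C) = 0.08 + 0.08 + 0.02 + 0.06 = 0.24.
P(Supplier=S2, Grade=C) − P(Supplier=S2)P(Grade=C) = 0.08 − 0.22×0.24 = 0.0272.

0.0272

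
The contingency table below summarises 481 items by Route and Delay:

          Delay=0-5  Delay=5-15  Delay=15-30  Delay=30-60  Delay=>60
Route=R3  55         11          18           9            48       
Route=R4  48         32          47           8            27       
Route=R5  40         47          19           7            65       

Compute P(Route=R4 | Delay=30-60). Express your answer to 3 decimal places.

Total with Delay=30-60: 9 + 8 + 7 = 24.
P(Route=R4 | Delay=30-60) = 8/24 = 0.333.

0.333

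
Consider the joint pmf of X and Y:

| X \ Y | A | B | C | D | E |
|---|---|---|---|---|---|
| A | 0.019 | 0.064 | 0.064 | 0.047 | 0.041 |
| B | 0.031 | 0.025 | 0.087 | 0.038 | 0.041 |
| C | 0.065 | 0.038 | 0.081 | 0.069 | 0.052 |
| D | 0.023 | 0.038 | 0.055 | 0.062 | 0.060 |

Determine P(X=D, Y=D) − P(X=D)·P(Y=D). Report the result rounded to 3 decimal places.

P(X=D) = 0.023 + 0.038 + 0.055 + 0.062 + 0.060 = 0.238.
P(Y=D) = 0.047 + 0.038 + 0.069 + 0.062 = 0.216.
P(X=D, Y=D) − P(X=D)P(Y=D) = 0.062 − 0.238×0.216 = 0.011.

0.011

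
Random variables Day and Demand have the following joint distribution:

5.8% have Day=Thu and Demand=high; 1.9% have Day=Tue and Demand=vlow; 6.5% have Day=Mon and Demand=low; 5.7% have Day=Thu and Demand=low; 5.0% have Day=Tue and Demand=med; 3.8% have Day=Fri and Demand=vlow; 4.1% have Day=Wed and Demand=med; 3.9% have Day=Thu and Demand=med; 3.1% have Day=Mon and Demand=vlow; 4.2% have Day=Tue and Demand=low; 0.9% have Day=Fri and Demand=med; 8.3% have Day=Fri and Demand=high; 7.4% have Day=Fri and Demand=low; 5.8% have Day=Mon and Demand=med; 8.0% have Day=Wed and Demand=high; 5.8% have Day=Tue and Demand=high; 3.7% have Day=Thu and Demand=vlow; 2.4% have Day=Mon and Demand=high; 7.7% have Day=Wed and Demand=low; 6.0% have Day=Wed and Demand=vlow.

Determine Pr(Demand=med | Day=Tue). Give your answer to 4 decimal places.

0.2959

P(Day=Tue) = 0.019 + 0.042 + 0.050 + 0.058 = 0.169.
P(Demand=med | Day=Tue) = 0.050/0.169 = 0.2959.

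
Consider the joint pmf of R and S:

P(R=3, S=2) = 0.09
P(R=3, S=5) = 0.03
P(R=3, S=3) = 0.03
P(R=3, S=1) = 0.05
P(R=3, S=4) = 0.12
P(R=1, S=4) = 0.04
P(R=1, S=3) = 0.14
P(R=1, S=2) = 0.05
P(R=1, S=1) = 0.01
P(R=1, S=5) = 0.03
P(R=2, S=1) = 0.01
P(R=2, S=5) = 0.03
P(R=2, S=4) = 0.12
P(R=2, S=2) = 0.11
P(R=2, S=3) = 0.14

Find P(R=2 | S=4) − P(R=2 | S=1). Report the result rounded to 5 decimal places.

0.28571

P(S=4) = 0.04 + 0.12 + 0.12 = 0.28; P(R=2 | S=4) = 0.12/0.28 = 0.428571.
P(S=1) = 0.01 + 0.01 + 0.05 = 0.07; P(R=2 | S=1) = 0.01/0.07 = 0.142857.
Difference = 0.28571.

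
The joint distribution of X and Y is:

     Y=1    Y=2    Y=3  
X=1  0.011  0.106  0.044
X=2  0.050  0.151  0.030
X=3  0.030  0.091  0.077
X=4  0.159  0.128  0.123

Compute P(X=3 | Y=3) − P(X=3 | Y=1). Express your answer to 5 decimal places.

P(Y=3) = 0.044 + 0.030 + 0.077 + 0.123 = 0.274; P(X=3 | Y=3) = 0.077/0.274 = 0.281022.
P(Y=1) = 0.011 + 0.050 + 0.030 + 0.159 = 0.250; P(X=3 | Y=1) = 0.030/0.250 = 0.120000.
Difference = 0.16102.

0.16102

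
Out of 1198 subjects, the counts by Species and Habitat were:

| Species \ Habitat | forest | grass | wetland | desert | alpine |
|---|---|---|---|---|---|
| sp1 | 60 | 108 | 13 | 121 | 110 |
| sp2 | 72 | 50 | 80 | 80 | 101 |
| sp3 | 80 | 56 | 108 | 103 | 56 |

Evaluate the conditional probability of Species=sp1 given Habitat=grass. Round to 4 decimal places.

0.5047

Total with Habitat=grass: 108 + 50 + 56 = 214.
P(Species=sp1 | Habitat=grass) = 108/214 = 0.5047.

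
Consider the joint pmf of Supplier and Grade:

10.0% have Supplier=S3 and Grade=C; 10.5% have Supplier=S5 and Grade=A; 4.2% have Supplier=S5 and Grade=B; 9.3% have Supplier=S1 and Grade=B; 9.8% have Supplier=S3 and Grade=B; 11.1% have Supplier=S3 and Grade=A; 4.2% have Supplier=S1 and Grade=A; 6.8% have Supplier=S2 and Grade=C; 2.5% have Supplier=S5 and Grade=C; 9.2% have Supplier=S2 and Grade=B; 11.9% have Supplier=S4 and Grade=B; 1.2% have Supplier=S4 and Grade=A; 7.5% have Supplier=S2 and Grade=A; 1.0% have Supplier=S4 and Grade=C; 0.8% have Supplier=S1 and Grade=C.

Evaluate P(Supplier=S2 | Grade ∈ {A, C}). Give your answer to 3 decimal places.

0.257

P(Grade=A) = 0.042 + 0.075 + 0.111 + 0.012 + 0.105 = 0.345.
P(Grade=C) = 0.008 + 0.068 + 0.100 + 0.010 + 0.025 = 0.211.
P(Grade ∈ {A, C}) = 0.345 + 0.211 = 0.556; P(Supplier=S2, Grade ∈ {A, C}) = 0.075 + 0.068 = 0.143.
P(Supplier=S2 | Grade ∈ {A, C}) = 0.143/0.556 = 0.257.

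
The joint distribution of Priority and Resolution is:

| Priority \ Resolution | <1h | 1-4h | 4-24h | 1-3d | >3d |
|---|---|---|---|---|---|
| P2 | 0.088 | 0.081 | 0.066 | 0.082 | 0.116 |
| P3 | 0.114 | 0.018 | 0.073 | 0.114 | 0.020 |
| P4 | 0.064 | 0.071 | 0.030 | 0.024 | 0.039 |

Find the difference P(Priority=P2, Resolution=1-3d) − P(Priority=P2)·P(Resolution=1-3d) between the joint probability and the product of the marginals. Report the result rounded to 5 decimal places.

P(Priority=P2) = 0.088 + 0.081 + 0.066 + 0.082 + 0.116 = 0.433.
P(Resolution=1-3d) = 0.082 + 0.114 + 0.024 = 0.220.
P(Priority=P2, Resolution=1-3d) − P(Priority=P2)P(Resolution=1-3d) = 0.082 − 0.433×0.220 = -0.01326.

-0.01326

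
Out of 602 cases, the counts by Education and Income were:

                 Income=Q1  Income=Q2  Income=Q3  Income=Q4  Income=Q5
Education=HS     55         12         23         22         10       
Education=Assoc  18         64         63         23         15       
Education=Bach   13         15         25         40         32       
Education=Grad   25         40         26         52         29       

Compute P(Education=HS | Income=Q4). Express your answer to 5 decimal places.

0.16058

Total with Income=Q4: 22 + 23 + 40 + 52 = 137.
P(Education=HS | Income=Q4) = 22/137 = 0.16058.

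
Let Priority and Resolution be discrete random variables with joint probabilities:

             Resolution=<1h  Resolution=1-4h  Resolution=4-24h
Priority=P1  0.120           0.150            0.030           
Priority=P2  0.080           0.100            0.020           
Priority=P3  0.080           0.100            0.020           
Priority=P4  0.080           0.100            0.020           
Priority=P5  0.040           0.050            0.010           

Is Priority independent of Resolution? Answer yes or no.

yes

Every cell satisfies P(Priority,Resolution) = P(Priority)·P(Resolution). For instance P(Priority=P5) = 0.100, P(Resolution=1-4h) = 0.500, and 0.100×0.500 = 0.050 matches the joint entry. So Priority and Resolution are independent.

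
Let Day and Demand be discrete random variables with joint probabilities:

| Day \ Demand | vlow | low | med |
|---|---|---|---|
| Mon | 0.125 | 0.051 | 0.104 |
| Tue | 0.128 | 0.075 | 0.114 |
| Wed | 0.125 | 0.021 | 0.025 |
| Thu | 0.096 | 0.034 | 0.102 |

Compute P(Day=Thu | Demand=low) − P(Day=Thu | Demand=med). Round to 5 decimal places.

P(Demand=low) = 0.051 + 0.075 + 0.021 + 0.034 = 0.181; P(Day=Thu | Demand=low) = 0.034/0.181 = 0.187845.
P(Demand=med) = 0.104 + 0.114 + 0.025 + 0.102 = 0.345; P(Day=Thu | Demand=med) = 0.102/0.345 = 0.295652.
Difference = -0.10781.

-0.10781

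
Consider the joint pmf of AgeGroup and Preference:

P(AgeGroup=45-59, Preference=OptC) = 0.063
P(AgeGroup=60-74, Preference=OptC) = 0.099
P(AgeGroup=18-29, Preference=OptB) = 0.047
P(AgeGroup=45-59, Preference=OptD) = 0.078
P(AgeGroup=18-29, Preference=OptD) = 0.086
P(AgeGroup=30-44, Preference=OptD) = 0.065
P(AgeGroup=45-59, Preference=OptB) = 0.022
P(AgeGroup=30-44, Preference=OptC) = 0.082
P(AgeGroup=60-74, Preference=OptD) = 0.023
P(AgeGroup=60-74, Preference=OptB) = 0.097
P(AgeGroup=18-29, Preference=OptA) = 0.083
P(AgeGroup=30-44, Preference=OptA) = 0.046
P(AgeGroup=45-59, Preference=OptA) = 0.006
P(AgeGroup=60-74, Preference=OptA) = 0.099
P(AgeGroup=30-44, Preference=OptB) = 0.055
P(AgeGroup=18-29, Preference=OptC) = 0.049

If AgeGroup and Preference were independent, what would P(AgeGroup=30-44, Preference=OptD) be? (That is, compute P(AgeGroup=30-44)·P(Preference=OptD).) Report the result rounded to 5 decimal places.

P(AgeGroup=30-44) = 0.046 + 0.055 + 0.082 + 0.065 = 0.248.
P(Preference=OptD) = 0.086 + 0.065 + 0.078 + 0.023 = 0.252.
Product: 0.248 × 0.252 = 0.06250.

0.06250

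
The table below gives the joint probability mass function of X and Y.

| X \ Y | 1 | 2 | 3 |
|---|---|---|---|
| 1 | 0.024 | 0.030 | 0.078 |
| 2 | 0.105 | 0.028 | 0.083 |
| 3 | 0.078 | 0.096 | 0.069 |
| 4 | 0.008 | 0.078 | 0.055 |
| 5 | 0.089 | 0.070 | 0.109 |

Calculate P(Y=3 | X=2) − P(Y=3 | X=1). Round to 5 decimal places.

-0.20665

P(X=2) = 0.105 + 0.028 + 0.083 = 0.216; P(Y=3 | X=2) = 0.083/0.216 = 0.384259.
P(X=1) = 0.024 + 0.030 + 0.078 = 0.132; P(Y=3 | X=1) = 0.078/0.132 = 0.590909.
Difference = -0.20665.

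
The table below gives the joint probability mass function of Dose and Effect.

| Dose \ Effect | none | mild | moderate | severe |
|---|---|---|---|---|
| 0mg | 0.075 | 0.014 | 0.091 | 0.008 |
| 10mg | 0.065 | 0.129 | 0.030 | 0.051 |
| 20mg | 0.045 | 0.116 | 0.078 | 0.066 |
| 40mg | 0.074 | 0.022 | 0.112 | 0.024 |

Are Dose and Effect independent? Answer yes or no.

no

P(Dose=10mg) = 0.275 and P(Effect=moderate) = 0.311, so their product is 0.08553, but P(Dose=10mg, Effect=moderate) = 0.030. Since these differ, Dose and Effect are not independent.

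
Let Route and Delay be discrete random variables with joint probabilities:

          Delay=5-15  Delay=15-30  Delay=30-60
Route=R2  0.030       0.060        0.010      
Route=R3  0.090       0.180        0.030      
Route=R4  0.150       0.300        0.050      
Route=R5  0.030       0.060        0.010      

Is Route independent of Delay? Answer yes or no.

Every cell satisfies P(Route,Delay) = P(Route)·P(Delay). For instance P(Route=R5) = 0.100, P(Delay=30-60) = 0.100, and 0.100×0.100 = 0.010 matches the joint entry. So Route and Delay are independent.

yes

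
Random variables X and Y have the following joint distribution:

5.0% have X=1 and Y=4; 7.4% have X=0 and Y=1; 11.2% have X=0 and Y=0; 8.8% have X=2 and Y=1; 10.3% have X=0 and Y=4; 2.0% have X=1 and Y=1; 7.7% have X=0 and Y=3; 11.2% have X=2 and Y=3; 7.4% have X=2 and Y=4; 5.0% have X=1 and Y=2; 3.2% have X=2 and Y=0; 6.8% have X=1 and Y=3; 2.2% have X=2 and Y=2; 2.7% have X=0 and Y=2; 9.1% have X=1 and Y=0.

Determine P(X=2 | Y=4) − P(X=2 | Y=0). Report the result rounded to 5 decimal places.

0.18982

P(Y=4) = 0.103 + 0.050 + 0.074 = 0.227; P(X=2 | Y=4) = 0.074/0.227 = 0.325991.
P(Y=0) = 0.112 + 0.091 + 0.032 = 0.235; P(X=2 | Y=0) = 0.032/0.235 = 0.136170.
Difference = 0.18982.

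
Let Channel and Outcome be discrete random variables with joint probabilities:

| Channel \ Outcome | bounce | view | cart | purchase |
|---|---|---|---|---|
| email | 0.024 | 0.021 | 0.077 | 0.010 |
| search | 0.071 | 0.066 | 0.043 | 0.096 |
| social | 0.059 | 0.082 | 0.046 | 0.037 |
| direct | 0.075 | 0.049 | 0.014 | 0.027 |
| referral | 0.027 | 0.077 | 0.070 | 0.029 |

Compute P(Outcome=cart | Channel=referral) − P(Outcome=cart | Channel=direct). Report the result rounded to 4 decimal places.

0.2600

P(Channel=referral) = 0.027 + 0.077 + 0.070 + 0.029 = 0.203; P(Outcome=cart | Channel=referral) = 0.070/0.203 = 0.34483.
P(Channel=direct) = 0.075 + 0.049 + 0.014 + 0.027 = 0.165; P(Outcome=cart | Channel=direct) = 0.014/0.165 = 0.08485.
Difference = 0.2600.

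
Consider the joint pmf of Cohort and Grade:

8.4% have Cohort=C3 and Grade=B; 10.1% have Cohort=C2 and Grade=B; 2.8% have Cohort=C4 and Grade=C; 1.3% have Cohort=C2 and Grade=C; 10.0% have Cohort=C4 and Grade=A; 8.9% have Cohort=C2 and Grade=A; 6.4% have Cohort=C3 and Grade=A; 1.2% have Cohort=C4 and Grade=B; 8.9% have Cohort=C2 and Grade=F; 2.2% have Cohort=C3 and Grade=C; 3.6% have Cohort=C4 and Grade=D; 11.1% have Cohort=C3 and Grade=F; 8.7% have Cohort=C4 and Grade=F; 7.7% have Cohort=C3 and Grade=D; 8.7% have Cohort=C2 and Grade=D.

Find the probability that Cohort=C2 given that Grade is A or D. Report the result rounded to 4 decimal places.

P(Grade=A) = 0.089 + 0.064 + 0.100 = 0.253.
P(Grade=D) = 0.087 + 0.077 + 0.036 = 0.200.
P(Grade ∈ {A, D}) = 0.253 + 0.200 = 0.453; P(Cohort=C2, Grade ∈ {A, D}) = 0.089 + 0.087 = 0.176.
P(Cohort=C2 | Grade ∈ {A, D}) = 0.176/0.453 = 0.3885.

0.3885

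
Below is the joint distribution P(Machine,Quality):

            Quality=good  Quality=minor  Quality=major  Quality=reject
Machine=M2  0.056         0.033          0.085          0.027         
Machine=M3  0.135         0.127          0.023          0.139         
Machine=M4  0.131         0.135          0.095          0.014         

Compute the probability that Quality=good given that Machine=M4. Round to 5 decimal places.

0.34933

P(Machine=M4) = 0.131 + 0.135 + 0.095 + 0.014 = 0.375.
P(Quality=good | Machine=M4) = 0.131/0.375 = 0.34933.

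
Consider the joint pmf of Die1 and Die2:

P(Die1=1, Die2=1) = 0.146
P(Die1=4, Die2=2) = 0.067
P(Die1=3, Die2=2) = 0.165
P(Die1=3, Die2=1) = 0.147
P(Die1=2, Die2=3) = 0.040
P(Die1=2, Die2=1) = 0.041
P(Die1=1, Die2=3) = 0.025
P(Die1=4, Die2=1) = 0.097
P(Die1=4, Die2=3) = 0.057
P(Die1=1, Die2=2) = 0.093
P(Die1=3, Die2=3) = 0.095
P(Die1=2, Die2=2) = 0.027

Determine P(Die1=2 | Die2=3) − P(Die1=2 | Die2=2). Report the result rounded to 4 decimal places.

0.1076

P(Die2=3) = 0.025 + 0.040 + 0.095 + 0.057 = 0.217; P(Die1=2 | Die2=3) = 0.040/0.217 = 0.18433.
P(Die2=2) = 0.093 + 0.027 + 0.165 + 0.067 = 0.352; P(Die1=2 | Die2=2) = 0.027/0.352 = 0.07670.
Difference = 0.1076.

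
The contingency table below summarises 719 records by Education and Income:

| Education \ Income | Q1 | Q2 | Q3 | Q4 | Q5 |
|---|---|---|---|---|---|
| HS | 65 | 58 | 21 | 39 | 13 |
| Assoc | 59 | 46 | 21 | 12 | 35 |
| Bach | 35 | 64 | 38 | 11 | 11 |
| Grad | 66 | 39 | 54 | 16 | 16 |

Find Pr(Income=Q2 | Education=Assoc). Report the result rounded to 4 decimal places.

0.2659

Total with Education=Assoc: 59 + 46 + 21 + 12 + 35 = 173.
P(Income=Q2 | Education=Assoc) = 46/173 = 0.2659.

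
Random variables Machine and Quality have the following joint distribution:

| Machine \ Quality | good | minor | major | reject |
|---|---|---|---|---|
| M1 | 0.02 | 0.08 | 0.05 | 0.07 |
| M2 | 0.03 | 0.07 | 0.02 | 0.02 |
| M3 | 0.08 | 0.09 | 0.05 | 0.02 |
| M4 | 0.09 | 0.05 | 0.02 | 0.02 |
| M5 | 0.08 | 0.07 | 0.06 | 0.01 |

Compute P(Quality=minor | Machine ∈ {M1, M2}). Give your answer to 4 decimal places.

P(Machine=M1) = 0.02 + 0.08 + 0.05 + 0.07 = 0.22.
P(Machine=M2) = 0.03 + 0.07 + 0.02 + 0.02 = 0.14.
P(Machine ∈ {M1, M2}) = 0.22 + 0.14 = 0.36; P(Quality=minor, Machine ∈ {M1, M2}) = 0.08 + 0.07 = 0.15.
P(Quality=minor | Machine ∈ {M1, M2}) = 0.15/0.36 = 0.4167.

0.4167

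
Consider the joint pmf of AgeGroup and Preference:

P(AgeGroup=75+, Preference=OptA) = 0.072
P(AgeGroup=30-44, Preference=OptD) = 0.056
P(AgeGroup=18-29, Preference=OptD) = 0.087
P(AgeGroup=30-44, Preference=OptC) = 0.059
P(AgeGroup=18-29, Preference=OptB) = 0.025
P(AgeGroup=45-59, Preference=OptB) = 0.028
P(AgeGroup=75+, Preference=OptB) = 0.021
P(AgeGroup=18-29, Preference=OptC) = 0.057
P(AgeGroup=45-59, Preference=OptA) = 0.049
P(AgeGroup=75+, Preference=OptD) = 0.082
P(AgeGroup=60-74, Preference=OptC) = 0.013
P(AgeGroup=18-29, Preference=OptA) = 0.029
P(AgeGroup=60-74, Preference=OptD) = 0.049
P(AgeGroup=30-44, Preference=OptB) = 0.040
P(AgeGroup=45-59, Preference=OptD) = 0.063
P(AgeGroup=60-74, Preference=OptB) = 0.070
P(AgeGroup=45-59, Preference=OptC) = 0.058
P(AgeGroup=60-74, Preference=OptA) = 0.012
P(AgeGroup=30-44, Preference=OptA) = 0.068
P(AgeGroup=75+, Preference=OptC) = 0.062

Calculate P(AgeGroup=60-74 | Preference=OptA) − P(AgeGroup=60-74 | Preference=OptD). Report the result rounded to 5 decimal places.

-0.09323

P(Preference=OptA) = 0.029 + 0.068 + 0.049 + 0.012 + 0.072 = 0.230; P(AgeGroup=60-74 | Preference=OptA) = 0.012/0.230 = 0.052174.
P(Preference=OptD) = 0.087 + 0.056 + 0.063 + 0.049 + 0.082 = 0.337; P(AgeGroup=60-74 | Preference=OptD) = 0.049/0.337 = 0.145401.
Difference = -0.09323.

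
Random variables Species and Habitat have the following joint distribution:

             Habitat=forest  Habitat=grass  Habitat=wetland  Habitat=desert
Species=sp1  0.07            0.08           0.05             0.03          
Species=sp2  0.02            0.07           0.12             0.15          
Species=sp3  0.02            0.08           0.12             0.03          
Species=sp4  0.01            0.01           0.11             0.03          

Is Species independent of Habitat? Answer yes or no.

no

P(Species=sp2) = 0.36 and P(Habitat=desert) = 0.24, so their product is 0.0864, but P(Species=sp2, Habitat=desert) = 0.15. Since these differ, Species and Habitat are not independent.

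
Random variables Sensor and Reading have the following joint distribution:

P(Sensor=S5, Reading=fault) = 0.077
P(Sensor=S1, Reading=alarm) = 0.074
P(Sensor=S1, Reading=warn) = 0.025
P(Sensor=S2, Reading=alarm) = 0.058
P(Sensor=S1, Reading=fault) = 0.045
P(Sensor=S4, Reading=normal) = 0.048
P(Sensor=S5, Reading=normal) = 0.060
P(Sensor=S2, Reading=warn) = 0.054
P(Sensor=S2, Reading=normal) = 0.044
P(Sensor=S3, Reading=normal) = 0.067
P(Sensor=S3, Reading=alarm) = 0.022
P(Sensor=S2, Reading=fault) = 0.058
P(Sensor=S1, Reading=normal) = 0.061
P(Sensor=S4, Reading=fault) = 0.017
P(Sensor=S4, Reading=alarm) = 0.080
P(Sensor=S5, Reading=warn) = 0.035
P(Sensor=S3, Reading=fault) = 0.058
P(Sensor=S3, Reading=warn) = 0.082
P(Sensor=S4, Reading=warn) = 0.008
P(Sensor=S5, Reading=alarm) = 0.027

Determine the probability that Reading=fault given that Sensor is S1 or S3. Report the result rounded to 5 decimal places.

P(Sensor=S1) = 0.061 + 0.025 + 0.074 + 0.045 = 0.205.
P(Sensor=S3) = 0.067 + 0.082 + 0.022 + 0.058 = 0.229.
P(Sensor ∈ {S1, S3}) = 0.205 + 0.229 = 0.434; P(Reading=fault, Sensor ∈ {S1, S3}) = 0.045 + 0.058 = 0.103.
P(Reading=fault | Sensor ∈ {S1, S3}) = 0.103/0.434 = 0.23733.

0.23733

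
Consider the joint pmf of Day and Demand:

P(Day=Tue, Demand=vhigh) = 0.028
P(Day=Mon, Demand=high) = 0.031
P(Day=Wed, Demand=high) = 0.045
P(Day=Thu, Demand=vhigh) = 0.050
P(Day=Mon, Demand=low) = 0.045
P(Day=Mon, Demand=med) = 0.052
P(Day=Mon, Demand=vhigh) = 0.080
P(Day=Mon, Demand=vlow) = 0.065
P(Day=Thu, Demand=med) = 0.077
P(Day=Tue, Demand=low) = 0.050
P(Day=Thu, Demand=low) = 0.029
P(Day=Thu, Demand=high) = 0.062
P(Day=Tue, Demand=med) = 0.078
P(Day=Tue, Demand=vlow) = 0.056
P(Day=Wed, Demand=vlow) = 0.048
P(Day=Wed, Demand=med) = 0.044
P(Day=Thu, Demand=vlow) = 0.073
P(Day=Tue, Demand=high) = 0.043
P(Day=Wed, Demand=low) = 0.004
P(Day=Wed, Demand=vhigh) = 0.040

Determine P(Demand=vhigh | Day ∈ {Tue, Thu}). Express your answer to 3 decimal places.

0.143

P(Day=Tue) = 0.056 + 0.050 + 0.078 + 0.043 + 0.028 = 0.255.
P(Day=Thu) = 0.073 + 0.029 + 0.077 + 0.062 + 0.050 = 0.291.
P(Day ∈ {Tue, Thu}) = 0.255 + 0.291 = 0.546; P(Demand=vhigh, Day ∈ {Tue, Thu}) = 0.028 + 0.050 = 0.078.
P(Demand=vhigh | Day ∈ {Tue, Thu}) = 0.078/0.546 = 0.143.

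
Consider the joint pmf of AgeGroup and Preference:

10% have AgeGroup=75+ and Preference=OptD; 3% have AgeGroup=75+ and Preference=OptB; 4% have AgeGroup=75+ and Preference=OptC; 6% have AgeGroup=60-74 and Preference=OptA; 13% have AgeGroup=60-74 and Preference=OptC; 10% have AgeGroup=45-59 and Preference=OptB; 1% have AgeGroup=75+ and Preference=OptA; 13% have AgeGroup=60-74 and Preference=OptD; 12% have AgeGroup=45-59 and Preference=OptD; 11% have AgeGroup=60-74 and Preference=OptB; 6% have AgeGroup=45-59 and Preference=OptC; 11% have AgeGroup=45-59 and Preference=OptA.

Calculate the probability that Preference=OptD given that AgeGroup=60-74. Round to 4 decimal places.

0.3023

P(AgeGroup=60-74) = 0.06 + 0.11 + 0.13 + 0.13 = 0.43.
P(Preference=OptD | AgeGroup=60-74) = 0.13/0.43 = 0.3023.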